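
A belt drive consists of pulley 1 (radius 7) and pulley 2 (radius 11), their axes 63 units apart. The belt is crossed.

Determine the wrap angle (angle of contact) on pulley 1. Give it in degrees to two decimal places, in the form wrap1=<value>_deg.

crossed belt: β = asin((r1+r2)/C) = asin(18/63) = 16.6015°
wrap1 = wrap2 = π + 2β = 213.2031°

wrap1=213.20_deg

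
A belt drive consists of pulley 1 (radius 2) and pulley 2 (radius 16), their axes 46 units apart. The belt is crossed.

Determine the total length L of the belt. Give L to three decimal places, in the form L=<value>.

crossed belt: β = asin((r1+r2)/C) = asin(18/46) = 23.0357°
wrap1 = wrap2 = π + 2β = 226.0714°
tangent length = C·cosβ = 42.3320
L = (r1+r2)·wrap + 2·C·cosβ = 18·3.9457 + 2·42.3320 = 155.6865

L=155.686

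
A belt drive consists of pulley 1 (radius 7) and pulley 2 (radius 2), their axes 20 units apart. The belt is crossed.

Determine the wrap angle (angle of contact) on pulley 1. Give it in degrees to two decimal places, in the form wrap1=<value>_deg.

crossed belt: β = asin((r1+r2)/C) = asin(9/20) = 26.7437°
wrap1 = wrap2 = π + 2β = 233.4874°

wrap1=233.49_deg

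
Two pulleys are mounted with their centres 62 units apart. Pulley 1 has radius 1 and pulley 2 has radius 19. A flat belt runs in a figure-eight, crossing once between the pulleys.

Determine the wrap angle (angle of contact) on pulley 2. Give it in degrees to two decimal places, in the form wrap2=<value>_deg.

wrap2=217.64_deg

crossed belt: β = asin((r1+r2)/C) = asin(20/62) = 18.8191°
wrap1 = wrap2 = π + 2β = 217.6381°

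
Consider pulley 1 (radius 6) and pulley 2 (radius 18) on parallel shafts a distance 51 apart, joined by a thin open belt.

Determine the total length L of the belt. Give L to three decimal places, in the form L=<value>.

open belt: β = asin((r2−r1)/C) = asin(12/51) = 13.6090°
wrap1 = π − 2β = 152.7821°
wrap2 = π + 2β = 207.2179°
tangent length = C·cosβ = 49.5681
L = r1·wrap1 + r2·wrap2 + 2·C·cosβ = 6·2.6666 + 18·3.6166 + 2·49.5681 = 180.2350

L=180.235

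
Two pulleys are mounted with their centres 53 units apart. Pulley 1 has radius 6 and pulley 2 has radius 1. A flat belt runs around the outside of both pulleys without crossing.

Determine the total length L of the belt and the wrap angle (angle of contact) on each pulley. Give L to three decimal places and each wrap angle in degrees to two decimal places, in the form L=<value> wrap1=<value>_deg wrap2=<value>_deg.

open belt: β = asin((r2−r1)/C) = asin(-5/53) = -5.4133°
wrap1 = π − 2β = 190.8266°
wrap2 = π + 2β = 169.1734°
tangent length = C·cosβ = 52.7636
L = r1·wrap1 + r2·wrap2 + 2·C·cosβ = 6·3.3306 + 1·2.9526 + 2·52.7636 = 128.4632

L=128.463 wrap1=190.83_deg wrap2=169.17_deg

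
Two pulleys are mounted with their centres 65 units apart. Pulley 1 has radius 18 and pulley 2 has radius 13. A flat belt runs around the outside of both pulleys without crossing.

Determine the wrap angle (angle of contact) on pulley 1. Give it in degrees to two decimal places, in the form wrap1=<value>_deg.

wrap1=188.82_deg

open belt: β = asin((r2−r1)/C) = asin(-5/65) = -4.4117°
wrap1 = π − 2β = 188.8235°
wrap2 = π + 2β = 171.1765°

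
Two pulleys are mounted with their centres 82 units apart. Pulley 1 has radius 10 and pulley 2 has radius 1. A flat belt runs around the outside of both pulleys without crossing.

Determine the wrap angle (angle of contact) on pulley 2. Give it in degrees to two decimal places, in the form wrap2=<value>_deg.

open belt: β = asin((r2−r1)/C) = asin(-9/82) = -6.3013°
wrap1 = π − 2β = 192.6025°
wrap2 = π + 2β = 167.3975°

wrap2=167.40_deg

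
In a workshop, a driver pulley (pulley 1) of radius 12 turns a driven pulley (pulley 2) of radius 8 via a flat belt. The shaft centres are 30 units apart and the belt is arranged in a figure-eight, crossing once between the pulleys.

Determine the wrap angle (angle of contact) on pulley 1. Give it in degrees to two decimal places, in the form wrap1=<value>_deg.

wrap1=263.62_deg

crossed belt: β = asin((r1+r2)/C) = asin(20/30) = 41.8103°
wrap1 = wrap2 = π + 2β = 263.6206°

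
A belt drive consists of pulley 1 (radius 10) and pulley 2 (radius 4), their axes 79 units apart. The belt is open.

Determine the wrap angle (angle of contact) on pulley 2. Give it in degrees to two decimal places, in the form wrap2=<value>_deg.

open belt: β = asin((r2−r1)/C) = asin(-6/79) = -4.3558°
wrap1 = π − 2β = 188.7115°
wrap2 = π + 2β = 171.2885°

wrap2=171.29_deg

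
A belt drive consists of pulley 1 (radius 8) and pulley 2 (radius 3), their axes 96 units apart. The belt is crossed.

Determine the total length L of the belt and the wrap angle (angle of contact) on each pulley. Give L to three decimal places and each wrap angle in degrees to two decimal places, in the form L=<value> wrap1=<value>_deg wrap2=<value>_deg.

L=227.819 wrap1=193.16_deg wrap2=193.16_deg

crossed belt: β = asin((r1+r2)/C) = asin(11/96) = 6.5796°
wrap1 = wrap2 = π + 2β = 193.1592°
tangent length = C·cosβ = 95.3677
L = (r1+r2)·wrap + 2·C·cosβ = 11·3.3713 + 2·95.3677 = 227.8193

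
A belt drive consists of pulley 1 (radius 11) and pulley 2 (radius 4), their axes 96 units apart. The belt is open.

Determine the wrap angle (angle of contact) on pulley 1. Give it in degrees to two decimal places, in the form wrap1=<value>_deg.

open belt: β = asin((r2−r1)/C) = asin(-7/96) = -4.1815°
wrap1 = π − 2β = 188.3631°
wrap2 = π + 2β = 171.6369°

wrap1=188.36_deg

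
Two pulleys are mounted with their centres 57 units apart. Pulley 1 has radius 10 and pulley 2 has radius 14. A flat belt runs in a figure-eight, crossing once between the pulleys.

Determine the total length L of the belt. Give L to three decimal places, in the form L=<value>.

crossed belt: β = asin((r1+r2)/C) = asin(24/57) = 24.9011°
wrap1 = wrap2 = π + 2β = 229.8021°
tangent length = C·cosβ = 51.7011
L = (r1+r2)·wrap + 2·C·cosβ = 24·4.0108 + 2·51.7011 = 199.6614

L=199.661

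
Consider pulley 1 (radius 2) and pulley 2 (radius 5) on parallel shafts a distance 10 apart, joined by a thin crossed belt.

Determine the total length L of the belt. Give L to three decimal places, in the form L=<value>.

L=47.130

crossed belt: β = asin((r1+r2)/C) = asin(7/10) = 44.4270°
wrap1 = wrap2 = π + 2β = 268.8540°
tangent length = C·cosβ = 7.1414
L = (r1+r2)·wrap + 2·C·cosβ = 7·4.6924 + 2·7.1414 = 47.1296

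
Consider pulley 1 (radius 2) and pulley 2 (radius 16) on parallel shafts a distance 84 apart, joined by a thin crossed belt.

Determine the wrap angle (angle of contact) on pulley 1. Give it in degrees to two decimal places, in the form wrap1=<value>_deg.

crossed belt: β = asin((r1+r2)/C) = asin(18/84) = 12.3736°
wrap1 = wrap2 = π + 2β = 204.7473°

wrap1=204.75_deg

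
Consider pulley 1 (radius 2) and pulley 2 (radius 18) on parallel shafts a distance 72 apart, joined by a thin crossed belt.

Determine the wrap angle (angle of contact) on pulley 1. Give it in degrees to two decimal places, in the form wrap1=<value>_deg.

crossed belt: β = asin((r1+r2)/C) = asin(20/72) = 16.1276°
wrap1 = wrap2 = π + 2β = 212.2552°

wrap1=212.26_deg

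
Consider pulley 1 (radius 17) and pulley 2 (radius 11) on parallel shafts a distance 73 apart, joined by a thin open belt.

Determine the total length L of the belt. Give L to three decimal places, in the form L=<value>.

L=234.458

open belt: β = asin((r2−r1)/C) = asin(-6/73) = -4.7146°
wrap1 = π − 2β = 189.4291°
wrap2 = π + 2β = 170.5709°
tangent length = C·cosβ = 72.7530
L = r1·wrap1 + r2·wrap2 + 2·C·cosβ = 17·3.3062 + 11·2.9770 + 2·72.7530 = 234.4580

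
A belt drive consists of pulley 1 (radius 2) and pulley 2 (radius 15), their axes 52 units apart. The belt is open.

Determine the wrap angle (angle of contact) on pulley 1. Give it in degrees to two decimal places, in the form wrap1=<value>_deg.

open belt: β = asin((r2−r1)/C) = asin(13/52) = 14.4775°
wrap1 = π − 2β = 151.0450°
wrap2 = π + 2β = 208.9550°

wrap1=151.04_deg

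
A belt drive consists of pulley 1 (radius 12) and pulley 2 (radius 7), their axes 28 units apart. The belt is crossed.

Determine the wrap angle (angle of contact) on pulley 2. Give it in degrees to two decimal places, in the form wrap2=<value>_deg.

crossed belt: β = asin((r1+r2)/C) = asin(19/28) = 42.7321°
wrap1 = wrap2 = π + 2β = 265.4642°

wrap2=265.46_deg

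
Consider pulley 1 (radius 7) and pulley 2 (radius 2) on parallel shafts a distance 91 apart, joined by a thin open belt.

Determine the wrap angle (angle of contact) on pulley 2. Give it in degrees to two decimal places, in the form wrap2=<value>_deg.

open belt: β = asin((r2−r1)/C) = asin(-5/91) = -3.1497°
wrap1 = π − 2β = 186.2994°
wrap2 = π + 2β = 173.7006°

wrap2=173.70_deg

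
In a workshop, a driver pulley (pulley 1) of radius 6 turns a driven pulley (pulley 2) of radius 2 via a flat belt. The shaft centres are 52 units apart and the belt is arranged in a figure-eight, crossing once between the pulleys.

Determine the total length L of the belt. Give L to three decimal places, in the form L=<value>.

L=130.366

crossed belt: β = asin((r1+r2)/C) = asin(8/52) = 8.8499°
wrap1 = wrap2 = π + 2β = 197.6998°
tangent length = C·cosβ = 51.3809
L = (r1+r2)·wrap + 2·C·cosβ = 8·3.4505 + 2·51.3809 = 130.3660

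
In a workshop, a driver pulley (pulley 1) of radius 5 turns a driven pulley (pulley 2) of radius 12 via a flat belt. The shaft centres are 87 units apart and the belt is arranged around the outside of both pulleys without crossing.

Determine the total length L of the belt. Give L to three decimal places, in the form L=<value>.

open belt: β = asin((r2−r1)/C) = asin(7/87) = 4.6150°
wrap1 = π − 2β = 170.7700°
wrap2 = π + 2β = 189.2300°
tangent length = C·cosβ = 86.7179
L = r1·wrap1 + r2·wrap2 + 2·C·cosβ = 5·2.9805 + 12·3.3027 + 2·86.7179 = 227.9706

L=227.971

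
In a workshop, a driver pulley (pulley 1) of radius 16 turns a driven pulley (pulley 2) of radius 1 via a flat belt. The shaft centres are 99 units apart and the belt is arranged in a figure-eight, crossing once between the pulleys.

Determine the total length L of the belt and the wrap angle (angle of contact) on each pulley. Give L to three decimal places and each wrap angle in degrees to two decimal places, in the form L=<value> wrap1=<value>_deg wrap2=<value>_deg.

L=254.334 wrap1=199.78_deg wrap2=199.78_deg

crossed belt: β = asin((r1+r2)/C) = asin(17/99) = 9.8877°
wrap1 = wrap2 = π + 2β = 199.7753°
tangent length = C·cosβ = 97.5295
L = (r1+r2)·wrap + 2·C·cosβ = 17·3.4867 + 2·97.5295 = 254.3335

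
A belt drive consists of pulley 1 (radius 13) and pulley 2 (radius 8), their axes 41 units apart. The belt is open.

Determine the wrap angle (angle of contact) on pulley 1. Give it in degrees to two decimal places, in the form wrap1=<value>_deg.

wrap1=194.01_deg

open belt: β = asin((r2−r1)/C) = asin(-5/41) = -7.0047°
wrap1 = π − 2β = 194.0095°
wrap2 = π + 2β = 165.9905°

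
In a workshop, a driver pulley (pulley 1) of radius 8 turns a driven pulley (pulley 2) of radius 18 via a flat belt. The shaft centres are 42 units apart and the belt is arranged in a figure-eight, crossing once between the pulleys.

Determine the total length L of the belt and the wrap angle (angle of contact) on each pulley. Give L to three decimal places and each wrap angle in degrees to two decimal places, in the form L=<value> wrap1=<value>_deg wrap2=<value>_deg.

L=182.363 wrap1=256.49_deg wrap2=256.49_deg

crossed belt: β = asin((r1+r2)/C) = asin(26/42) = 38.2466°
wrap1 = wrap2 = π + 2β = 256.4932°
tangent length = C·cosβ = 32.9848
L = (r1+r2)·wrap + 2·C·cosβ = 26·4.4767 + 2·32.9848 = 182.3626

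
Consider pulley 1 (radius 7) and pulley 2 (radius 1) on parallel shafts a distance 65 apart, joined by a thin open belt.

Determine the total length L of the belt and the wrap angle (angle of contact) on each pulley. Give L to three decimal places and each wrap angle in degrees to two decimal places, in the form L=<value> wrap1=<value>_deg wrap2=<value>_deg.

open belt: β = asin((r2−r1)/C) = asin(-6/65) = -5.2964°
wrap1 = π − 2β = 190.5928°
wrap2 = π + 2β = 169.4072°
tangent length = C·cosβ = 64.7225
L = r1·wrap1 + r2·wrap2 + 2·C·cosβ = 7·3.3265 + 1·2.9567 + 2·64.7225 = 155.6870

L=155.687 wrap1=190.59_deg wrap2=169.41_deg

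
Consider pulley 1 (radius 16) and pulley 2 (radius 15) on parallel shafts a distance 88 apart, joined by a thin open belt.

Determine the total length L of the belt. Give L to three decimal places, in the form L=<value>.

L=273.401

open belt: β = asin((r2−r1)/C) = asin(-1/88) = -0.6511°
wrap1 = π − 2β = 181.3022°
wrap2 = π + 2β = 178.6978°
tangent length = C·cosβ = 87.9943
L = r1·wrap1 + r2·wrap2 + 2·C·cosβ = 16·3.1643 + 15·3.1189 + 2·87.9943 = 273.4007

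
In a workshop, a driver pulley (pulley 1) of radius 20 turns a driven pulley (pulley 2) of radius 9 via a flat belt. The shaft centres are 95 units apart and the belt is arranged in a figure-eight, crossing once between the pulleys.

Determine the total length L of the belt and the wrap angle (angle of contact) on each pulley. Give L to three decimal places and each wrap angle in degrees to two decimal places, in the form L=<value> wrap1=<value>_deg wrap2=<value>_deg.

crossed belt: β = asin((r1+r2)/C) = asin(29/95) = 17.7740°
wrap1 = wrap2 = π + 2β = 215.5480°
tangent length = C·cosβ = 90.4655
L = (r1+r2)·wrap + 2·C·cosβ = 29·3.7620 + 2·90.4655 = 290.0296

L=290.030 wrap1=215.55_deg wrap2=215.55_deg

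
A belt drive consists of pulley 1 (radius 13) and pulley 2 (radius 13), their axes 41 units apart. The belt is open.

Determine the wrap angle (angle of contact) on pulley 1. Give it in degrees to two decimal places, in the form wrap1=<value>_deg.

open belt: β = asin((r2−r1)/C) = asin(0/41) = 0.0000°
wrap1 = π − 2β = 180.0000°
wrap2 = π + 2β = 180.0000°

wrap1=180.00_deg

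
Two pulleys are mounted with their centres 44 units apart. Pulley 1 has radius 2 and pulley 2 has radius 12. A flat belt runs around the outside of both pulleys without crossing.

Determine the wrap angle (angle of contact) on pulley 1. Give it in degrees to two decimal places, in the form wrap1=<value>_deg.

wrap1=153.73_deg

open belt: β = asin((r2−r1)/C) = asin(10/44) = 13.1366°
wrap1 = π − 2β = 153.7269°
wrap2 = π + 2β = 206.2731°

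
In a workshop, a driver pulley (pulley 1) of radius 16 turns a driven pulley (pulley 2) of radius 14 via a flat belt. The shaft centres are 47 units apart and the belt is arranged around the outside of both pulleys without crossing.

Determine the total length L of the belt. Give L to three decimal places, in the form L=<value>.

open belt: β = asin((r2−r1)/C) = asin(-2/47) = -2.4389°
wrap1 = π − 2β = 184.8777°
wrap2 = π + 2β = 175.1223°
tangent length = C·cosβ = 46.9574
L = r1·wrap1 + r2·wrap2 + 2·C·cosβ = 16·3.2267 + 14·3.0565 + 2·46.9574 = 188.3329

L=188.333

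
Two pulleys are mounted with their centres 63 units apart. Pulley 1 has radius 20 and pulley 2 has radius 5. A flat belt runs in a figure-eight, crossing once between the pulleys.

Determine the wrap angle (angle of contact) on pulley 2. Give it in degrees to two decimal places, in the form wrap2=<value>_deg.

crossed belt: β = asin((r1+r2)/C) = asin(25/63) = 23.3799°
wrap1 = wrap2 = π + 2β = 226.7597°

wrap2=226.76_deg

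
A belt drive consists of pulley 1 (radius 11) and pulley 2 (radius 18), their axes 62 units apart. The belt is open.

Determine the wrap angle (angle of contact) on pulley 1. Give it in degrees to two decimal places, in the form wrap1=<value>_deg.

wrap1=167.03_deg

open belt: β = asin((r2−r1)/C) = asin(7/62) = 6.4827°
wrap1 = π − 2β = 167.0346°
wrap2 = π + 2β = 192.9654°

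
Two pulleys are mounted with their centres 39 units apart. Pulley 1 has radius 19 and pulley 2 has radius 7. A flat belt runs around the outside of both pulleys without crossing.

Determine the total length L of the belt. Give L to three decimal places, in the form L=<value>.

L=163.404

open belt: β = asin((r2−r1)/C) = asin(-12/39) = -17.9202°
wrap1 = π − 2β = 215.8404°
wrap2 = π + 2β = 144.1596°
tangent length = C·cosβ = 37.1080
L = r1·wrap1 + r2·wrap2 + 2·C·cosβ = 19·3.7671 + 7·2.5161 + 2·37.1080 = 163.4037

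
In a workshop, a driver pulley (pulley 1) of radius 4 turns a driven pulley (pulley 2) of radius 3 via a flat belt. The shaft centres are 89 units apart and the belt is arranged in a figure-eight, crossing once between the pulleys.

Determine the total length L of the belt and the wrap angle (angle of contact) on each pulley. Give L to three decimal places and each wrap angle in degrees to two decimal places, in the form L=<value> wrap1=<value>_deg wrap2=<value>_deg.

crossed belt: β = asin((r1+r2)/C) = asin(7/89) = 4.5111°
wrap1 = wrap2 = π + 2β = 189.0221°
tangent length = C·cosβ = 88.7243
L = (r1+r2)·wrap + 2·C·cosβ = 7·3.2991 + 2·88.7243 = 200.5420

L=200.542 wrap1=189.02_deg wrap2=189.02_deg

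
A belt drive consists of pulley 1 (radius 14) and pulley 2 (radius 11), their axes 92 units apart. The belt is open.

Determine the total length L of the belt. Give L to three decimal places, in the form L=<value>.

open belt: β = asin((r2−r1)/C) = asin(-3/92) = -1.8687°
wrap1 = π − 2β = 183.7373°
wrap2 = π + 2β = 176.2627°
tangent length = C·cosβ = 91.9511
L = r1·wrap1 + r2·wrap2 + 2·C·cosβ = 14·3.2068 + 11·3.0764 + 2·91.9511 = 262.6377

L=262.638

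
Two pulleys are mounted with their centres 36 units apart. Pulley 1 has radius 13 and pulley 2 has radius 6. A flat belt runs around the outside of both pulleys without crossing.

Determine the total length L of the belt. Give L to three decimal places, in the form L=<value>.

L=133.056

open belt: β = asin((r2−r1)/C) = asin(-7/36) = -11.2123°
wrap1 = π − 2β = 202.4245°
wrap2 = π + 2β = 157.5755°
tangent length = C·cosβ = 35.3129
L = r1·wrap1 + r2·wrap2 + 2·C·cosβ = 13·3.5330 + 6·2.7502 + 2·35.3129 = 133.0557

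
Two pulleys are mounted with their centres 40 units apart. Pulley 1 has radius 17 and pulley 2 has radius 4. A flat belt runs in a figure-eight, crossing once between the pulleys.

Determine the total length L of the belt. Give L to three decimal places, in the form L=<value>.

L=157.276

crossed belt: β = asin((r1+r2)/C) = asin(21/40) = 31.6682°
wrap1 = wrap2 = π + 2β = 243.3365°
tangent length = C·cosβ = 34.0441
L = (r1+r2)·wrap + 2·C·cosβ = 21·4.2470 + 2·34.0441 = 157.2757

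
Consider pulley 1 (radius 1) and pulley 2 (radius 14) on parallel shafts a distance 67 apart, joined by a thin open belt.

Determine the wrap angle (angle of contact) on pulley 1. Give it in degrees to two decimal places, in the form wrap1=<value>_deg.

open belt: β = asin((r2−r1)/C) = asin(13/67) = 11.1881°
wrap1 = π − 2β = 157.6239°
wrap2 = π + 2β = 202.3761°

wrap1=157.62_deg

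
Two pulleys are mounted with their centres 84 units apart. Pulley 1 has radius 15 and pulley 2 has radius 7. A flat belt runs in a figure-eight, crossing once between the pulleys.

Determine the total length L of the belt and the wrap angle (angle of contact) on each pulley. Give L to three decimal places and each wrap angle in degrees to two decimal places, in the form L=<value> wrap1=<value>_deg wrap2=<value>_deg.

L=242.911 wrap1=210.37_deg wrap2=210.37_deg

crossed belt: β = asin((r1+r2)/C) = asin(22/84) = 15.1831°
wrap1 = wrap2 = π + 2β = 210.3662°
tangent length = C·cosβ = 81.0679
L = (r1+r2)·wrap + 2·C·cosβ = 22·3.6716 + 2·81.0679 = 242.9106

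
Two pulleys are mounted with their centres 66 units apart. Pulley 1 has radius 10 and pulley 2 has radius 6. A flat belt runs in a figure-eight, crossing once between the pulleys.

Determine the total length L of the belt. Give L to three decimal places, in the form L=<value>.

L=186.164

crossed belt: β = asin((r1+r2)/C) = asin(16/66) = 14.0297°
wrap1 = wrap2 = π + 2β = 208.0593°
tangent length = C·cosβ = 64.0312
L = (r1+r2)·wrap + 2·C·cosβ = 16·3.6313 + 2·64.0312 = 186.1636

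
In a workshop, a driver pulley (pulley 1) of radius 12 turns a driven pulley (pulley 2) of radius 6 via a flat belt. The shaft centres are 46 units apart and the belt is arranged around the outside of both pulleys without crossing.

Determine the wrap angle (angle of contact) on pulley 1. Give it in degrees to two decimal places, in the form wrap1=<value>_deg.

open belt: β = asin((r2−r1)/C) = asin(-6/46) = -7.4947°
wrap1 = π − 2β = 194.9894°
wrap2 = π + 2β = 165.0106°

wrap1=194.99_deg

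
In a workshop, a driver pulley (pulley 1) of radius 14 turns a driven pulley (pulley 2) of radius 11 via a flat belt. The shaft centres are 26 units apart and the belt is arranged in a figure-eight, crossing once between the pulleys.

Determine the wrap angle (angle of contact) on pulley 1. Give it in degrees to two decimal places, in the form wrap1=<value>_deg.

wrap1=328.12_deg

crossed belt: β = asin((r1+r2)/C) = asin(25/26) = 74.0576°
wrap1 = wrap2 = π + 2β = 328.1153°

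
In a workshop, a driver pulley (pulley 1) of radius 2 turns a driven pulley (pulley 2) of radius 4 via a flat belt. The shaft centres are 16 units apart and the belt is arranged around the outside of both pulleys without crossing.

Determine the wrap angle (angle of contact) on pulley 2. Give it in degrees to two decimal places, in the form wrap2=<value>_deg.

open belt: β = asin((r2−r1)/C) = asin(2/16) = 7.1808°
wrap1 = π − 2β = 165.6385°
wrap2 = π + 2β = 194.3615°

wrap2=194.36_deg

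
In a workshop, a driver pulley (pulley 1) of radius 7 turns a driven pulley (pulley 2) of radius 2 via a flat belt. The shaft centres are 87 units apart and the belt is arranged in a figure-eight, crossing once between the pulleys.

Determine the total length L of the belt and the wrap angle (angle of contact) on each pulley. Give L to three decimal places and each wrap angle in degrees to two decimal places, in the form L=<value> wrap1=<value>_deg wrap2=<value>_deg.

L=203.206 wrap1=191.88_deg wrap2=191.88_deg

crossed belt: β = asin((r1+r2)/C) = asin(9/87) = 5.9378°
wrap1 = wrap2 = π + 2β = 191.8755°
tangent length = C·cosβ = 86.5332
L = (r1+r2)·wrap + 2·C·cosβ = 9·3.3489 + 2·86.5332 = 203.2062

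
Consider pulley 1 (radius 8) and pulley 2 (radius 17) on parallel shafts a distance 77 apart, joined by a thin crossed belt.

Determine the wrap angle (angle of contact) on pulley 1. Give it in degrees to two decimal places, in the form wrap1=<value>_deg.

crossed belt: β = asin((r1+r2)/C) = asin(25/77) = 18.9459°
wrap1 = wrap2 = π + 2β = 217.8918°

wrap1=217.89_deg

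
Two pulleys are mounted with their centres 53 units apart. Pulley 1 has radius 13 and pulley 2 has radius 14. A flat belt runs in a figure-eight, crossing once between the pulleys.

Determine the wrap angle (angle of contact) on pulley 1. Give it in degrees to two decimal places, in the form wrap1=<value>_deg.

wrap1=241.25_deg

crossed belt: β = asin((r1+r2)/C) = asin(27/53) = 30.6261°
wrap1 = wrap2 = π + 2β = 241.2523°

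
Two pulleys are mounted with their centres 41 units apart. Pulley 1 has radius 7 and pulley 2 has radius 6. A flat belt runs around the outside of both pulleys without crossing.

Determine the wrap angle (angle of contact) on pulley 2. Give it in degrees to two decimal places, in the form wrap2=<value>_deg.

open belt: β = asin((r2−r1)/C) = asin(-1/41) = -1.3976°
wrap1 = π − 2β = 182.7952°
wrap2 = π + 2β = 177.2048°

wrap2=177.20_deg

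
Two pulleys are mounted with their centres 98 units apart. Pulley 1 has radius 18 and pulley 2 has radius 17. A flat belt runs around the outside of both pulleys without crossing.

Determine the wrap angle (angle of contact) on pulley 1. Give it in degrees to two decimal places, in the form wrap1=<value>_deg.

open belt: β = asin((r2−r1)/C) = asin(-1/98) = -0.5847°
wrap1 = π − 2β = 181.1693°
wrap2 = π + 2β = 178.8307°

wrap1=181.17_deg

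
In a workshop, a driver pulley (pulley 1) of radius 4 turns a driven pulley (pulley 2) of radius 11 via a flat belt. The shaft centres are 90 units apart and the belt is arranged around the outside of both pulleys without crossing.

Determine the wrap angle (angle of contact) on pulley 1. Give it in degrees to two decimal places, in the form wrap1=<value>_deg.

wrap1=171.08_deg

open belt: β = asin((r2−r1)/C) = asin(7/90) = 4.4608°
wrap1 = π − 2β = 171.0783°
wrap2 = π + 2β = 188.9217°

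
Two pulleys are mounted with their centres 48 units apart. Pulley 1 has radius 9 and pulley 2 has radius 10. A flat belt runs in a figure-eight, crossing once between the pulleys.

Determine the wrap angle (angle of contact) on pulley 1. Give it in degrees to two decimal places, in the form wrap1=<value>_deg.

wrap1=226.64_deg

crossed belt: β = asin((r1+r2)/C) = asin(19/48) = 23.3180°
wrap1 = wrap2 = π + 2β = 226.6359°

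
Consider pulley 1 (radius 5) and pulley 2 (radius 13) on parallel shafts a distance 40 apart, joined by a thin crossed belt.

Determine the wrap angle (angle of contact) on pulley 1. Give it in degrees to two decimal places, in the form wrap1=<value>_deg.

crossed belt: β = asin((r1+r2)/C) = asin(18/40) = 26.7437°
wrap1 = wrap2 = π + 2β = 233.4874°

wrap1=233.49_deg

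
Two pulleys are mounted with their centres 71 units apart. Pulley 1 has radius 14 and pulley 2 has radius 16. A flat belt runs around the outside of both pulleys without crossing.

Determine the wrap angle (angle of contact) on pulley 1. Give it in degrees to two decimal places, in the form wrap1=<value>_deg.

wrap1=176.77_deg

open belt: β = asin((r2−r1)/C) = asin(2/71) = 1.6142°
wrap1 = π − 2β = 176.7716°
wrap2 = π + 2β = 183.2284°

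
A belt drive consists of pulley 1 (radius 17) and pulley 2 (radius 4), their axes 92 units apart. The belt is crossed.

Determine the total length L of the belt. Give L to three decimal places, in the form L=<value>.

L=254.788

crossed belt: β = asin((r1+r2)/C) = asin(21/92) = 13.1947°
wrap1 = wrap2 = π + 2β = 206.3894°
tangent length = C·cosβ = 89.5712
L = (r1+r2)·wrap + 2·C·cosβ = 21·3.6022 + 2·89.5712 = 254.7881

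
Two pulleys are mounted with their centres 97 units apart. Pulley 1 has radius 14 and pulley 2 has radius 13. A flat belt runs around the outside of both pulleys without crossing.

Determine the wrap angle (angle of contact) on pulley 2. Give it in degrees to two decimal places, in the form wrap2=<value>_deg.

wrap2=178.82_deg

open belt: β = asin((r2−r1)/C) = asin(-1/97) = -0.5907°
wrap1 = π − 2β = 181.1814°
wrap2 = π + 2β = 178.8186°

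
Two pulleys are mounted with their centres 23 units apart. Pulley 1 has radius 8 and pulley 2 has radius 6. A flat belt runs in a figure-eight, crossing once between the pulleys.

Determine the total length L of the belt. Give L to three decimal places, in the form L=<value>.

L=98.803

crossed belt: β = asin((r1+r2)/C) = asin(14/23) = 37.4952°
wrap1 = wrap2 = π + 2β = 254.9905°
tangent length = C·cosβ = 18.2483
L = (r1+r2)·wrap + 2·C·cosβ = 14·4.4504 + 2·18.2483 = 98.8025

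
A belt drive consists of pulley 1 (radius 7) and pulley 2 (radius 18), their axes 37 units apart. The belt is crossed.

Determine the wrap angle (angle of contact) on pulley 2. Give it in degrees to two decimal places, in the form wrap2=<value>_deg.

wrap2=265.01_deg

crossed belt: β = asin((r1+r2)/C) = asin(25/37) = 42.5066°
wrap1 = wrap2 = π + 2β = 265.0133°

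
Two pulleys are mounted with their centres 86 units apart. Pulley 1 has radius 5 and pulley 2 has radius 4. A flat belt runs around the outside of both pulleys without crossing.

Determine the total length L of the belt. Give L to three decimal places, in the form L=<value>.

open belt: β = asin((r2−r1)/C) = asin(-1/86) = -0.6662°
wrap1 = π − 2β = 181.3325°
wrap2 = π + 2β = 178.6675°
tangent length = C·cosβ = 85.9942
L = r1·wrap1 + r2·wrap2 + 2·C·cosβ = 5·3.1648 + 4·3.1183 + 2·85.9942 = 200.2860

L=200.286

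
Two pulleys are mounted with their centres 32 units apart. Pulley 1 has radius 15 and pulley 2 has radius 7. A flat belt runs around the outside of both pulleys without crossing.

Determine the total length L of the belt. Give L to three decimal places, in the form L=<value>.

open belt: β = asin((r2−r1)/C) = asin(-8/32) = -14.4775°
wrap1 = π − 2β = 208.9550°
wrap2 = π + 2β = 151.0450°
tangent length = C·cosβ = 30.9839
L = r1·wrap1 + r2·wrap2 + 2·C·cosβ = 15·3.6470 + 7·2.6362 + 2·30.9839 = 135.1257

L=135.126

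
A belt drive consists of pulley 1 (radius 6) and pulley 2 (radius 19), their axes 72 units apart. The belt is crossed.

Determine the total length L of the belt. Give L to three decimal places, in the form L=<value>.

L=231.311

crossed belt: β = asin((r1+r2)/C) = asin(25/72) = 20.3175°
wrap1 = wrap2 = π + 2β = 220.6350°
tangent length = C·cosβ = 67.5204
L = (r1+r2)·wrap + 2·C·cosβ = 25·3.8508 + 2·67.5204 = 231.3109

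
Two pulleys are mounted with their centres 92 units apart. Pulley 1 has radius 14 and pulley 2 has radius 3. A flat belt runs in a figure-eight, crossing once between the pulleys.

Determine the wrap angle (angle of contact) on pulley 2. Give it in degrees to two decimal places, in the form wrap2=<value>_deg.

crossed belt: β = asin((r1+r2)/C) = asin(17/92) = 10.6485°
wrap1 = wrap2 = π + 2β = 201.2969°

wrap2=201.30_deg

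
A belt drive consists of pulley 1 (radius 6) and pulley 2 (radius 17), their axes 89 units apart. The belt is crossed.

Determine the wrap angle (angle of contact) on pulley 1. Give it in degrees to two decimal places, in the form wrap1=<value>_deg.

wrap1=209.95_deg

crossed belt: β = asin((r1+r2)/C) = asin(23/89) = 14.9767°
wrap1 = wrap2 = π + 2β = 209.9535°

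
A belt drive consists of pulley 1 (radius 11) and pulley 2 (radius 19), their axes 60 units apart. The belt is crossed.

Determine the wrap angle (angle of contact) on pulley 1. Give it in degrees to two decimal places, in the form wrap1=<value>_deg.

wrap1=240.00_deg

crossed belt: β = asin((r1+r2)/C) = asin(30/60) = 30.0000°
wrap1 = wrap2 = π + 2β = 240.0000°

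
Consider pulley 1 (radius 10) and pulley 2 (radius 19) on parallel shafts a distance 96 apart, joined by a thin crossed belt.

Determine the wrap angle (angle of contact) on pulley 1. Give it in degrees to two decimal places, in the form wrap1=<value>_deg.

wrap1=215.17_deg

crossed belt: β = asin((r1+r2)/C) = asin(29/96) = 17.5828°
wrap1 = wrap2 = π + 2β = 215.1656°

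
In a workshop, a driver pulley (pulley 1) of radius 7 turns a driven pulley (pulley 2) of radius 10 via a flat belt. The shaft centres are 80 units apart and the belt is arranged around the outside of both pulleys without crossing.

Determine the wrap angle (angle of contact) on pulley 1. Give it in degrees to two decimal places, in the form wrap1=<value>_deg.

wrap1=175.70_deg

open belt: β = asin((r2−r1)/C) = asin(3/80) = 2.1491°
wrap1 = π − 2β = 175.7018°
wrap2 = π + 2β = 184.2982°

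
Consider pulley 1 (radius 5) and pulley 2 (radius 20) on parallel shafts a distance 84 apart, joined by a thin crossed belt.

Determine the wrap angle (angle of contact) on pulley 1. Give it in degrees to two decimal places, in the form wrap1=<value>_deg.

wrap1=214.63_deg

crossed belt: β = asin((r1+r2)/C) = asin(25/84) = 17.3147°
wrap1 = wrap2 = π + 2β = 214.6293°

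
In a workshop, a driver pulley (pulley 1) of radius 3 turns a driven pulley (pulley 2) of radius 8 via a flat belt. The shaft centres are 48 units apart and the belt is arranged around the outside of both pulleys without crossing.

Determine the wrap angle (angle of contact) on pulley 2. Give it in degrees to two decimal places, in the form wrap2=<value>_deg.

wrap2=191.96_deg

open belt: β = asin((r2−r1)/C) = asin(5/48) = 5.9792°
wrap1 = π − 2β = 168.0417°
wrap2 = π + 2β = 191.9583°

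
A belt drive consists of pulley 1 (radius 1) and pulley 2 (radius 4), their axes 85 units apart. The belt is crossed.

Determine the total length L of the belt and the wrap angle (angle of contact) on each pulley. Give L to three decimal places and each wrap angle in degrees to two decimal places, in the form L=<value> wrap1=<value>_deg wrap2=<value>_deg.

crossed belt: β = asin((r1+r2)/C) = asin(5/85) = 3.3723°
wrap1 = wrap2 = π + 2β = 186.7446°
tangent length = C·cosβ = 84.8528
L = (r1+r2)·wrap + 2·C·cosβ = 5·3.2593 + 2·84.8528 = 186.0022

L=186.002 wrap1=186.74_deg wrap2=186.74_deg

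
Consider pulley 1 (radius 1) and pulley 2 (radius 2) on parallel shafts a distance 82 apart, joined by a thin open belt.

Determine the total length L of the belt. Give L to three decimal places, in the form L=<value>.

L=173.437

open belt: β = asin((r2−r1)/C) = asin(1/82) = 0.6987°
wrap1 = π − 2β = 178.6025°
wrap2 = π + 2β = 181.3975°
tangent length = C·cosβ = 81.9939
L = r1·wrap1 + r2·wrap2 + 2·C·cosβ = 1·3.1172 + 2·3.1660 + 2·81.9939 = 173.4370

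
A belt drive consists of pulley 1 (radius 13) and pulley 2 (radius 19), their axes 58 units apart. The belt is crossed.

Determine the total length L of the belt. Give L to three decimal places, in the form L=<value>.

L=234.682

crossed belt: β = asin((r1+r2)/C) = asin(32/58) = 33.4854°
wrap1 = wrap2 = π + 2β = 246.9708°
tangent length = C·cosβ = 48.3735
L = (r1+r2)·wrap + 2·C·cosβ = 32·4.3105 + 2·48.3735 = 234.6816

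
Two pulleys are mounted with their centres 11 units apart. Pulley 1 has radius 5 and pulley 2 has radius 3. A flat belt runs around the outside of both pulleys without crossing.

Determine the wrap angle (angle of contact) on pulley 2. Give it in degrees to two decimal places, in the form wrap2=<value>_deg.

wrap2=159.05_deg

open belt: β = asin((r2−r1)/C) = asin(-2/11) = -10.4757°
wrap1 = π − 2β = 200.9514°
wrap2 = π + 2β = 159.0486°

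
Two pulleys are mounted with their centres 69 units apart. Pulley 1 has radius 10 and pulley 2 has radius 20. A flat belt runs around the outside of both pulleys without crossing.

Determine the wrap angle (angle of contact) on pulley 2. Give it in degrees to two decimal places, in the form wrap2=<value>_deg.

open belt: β = asin((r2−r1)/C) = asin(10/69) = 8.3331°
wrap1 = π − 2β = 163.3338°
wrap2 = π + 2β = 196.6662°

wrap2=196.67_deg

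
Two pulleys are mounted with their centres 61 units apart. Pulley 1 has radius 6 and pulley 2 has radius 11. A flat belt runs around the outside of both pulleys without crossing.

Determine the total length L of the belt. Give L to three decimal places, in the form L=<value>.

L=175.817

open belt: β = asin((r2−r1)/C) = asin(5/61) = 4.7017°
wrap1 = π − 2β = 170.5967°
wrap2 = π + 2β = 189.4033°
tangent length = C·cosβ = 60.7947
L = r1·wrap1 + r2·wrap2 + 2·C·cosβ = 6·2.9775 + 11·3.3057 + 2·60.7947 = 175.8171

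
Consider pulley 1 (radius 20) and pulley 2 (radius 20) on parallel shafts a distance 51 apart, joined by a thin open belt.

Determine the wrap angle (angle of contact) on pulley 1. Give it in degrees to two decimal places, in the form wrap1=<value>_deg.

wrap1=180.00_deg

open belt: β = asin((r2−r1)/C) = asin(0/51) = 0.0000°
wrap1 = π − 2β = 180.0000°
wrap2 = π + 2β = 180.0000°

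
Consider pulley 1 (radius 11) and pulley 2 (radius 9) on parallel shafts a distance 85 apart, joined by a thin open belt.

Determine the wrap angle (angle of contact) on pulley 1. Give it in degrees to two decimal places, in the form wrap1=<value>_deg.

wrap1=182.70_deg

open belt: β = asin((r2−r1)/C) = asin(-2/85) = -1.3483°
wrap1 = π − 2β = 182.6965°
wrap2 = π + 2β = 177.3035°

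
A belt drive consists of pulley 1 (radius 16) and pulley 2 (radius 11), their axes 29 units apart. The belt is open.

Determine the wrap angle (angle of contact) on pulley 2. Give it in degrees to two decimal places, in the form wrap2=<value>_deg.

wrap2=160.14_deg

open belt: β = asin((r2−r1)/C) = asin(-5/29) = -9.9282°
wrap1 = π − 2β = 199.8564°
wrap2 = π + 2β = 160.1436°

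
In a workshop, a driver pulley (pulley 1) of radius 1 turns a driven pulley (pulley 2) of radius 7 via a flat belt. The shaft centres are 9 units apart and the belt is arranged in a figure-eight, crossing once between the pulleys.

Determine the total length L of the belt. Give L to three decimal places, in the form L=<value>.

L=50.898

crossed belt: β = asin((r1+r2)/C) = asin(8/9) = 62.7340°
wrap1 = wrap2 = π + 2β = 305.4679°
tangent length = C·cosβ = 4.1231
L = (r1+r2)·wrap + 2·C·cosβ = 8·5.3314 + 2·4.1231 = 50.8976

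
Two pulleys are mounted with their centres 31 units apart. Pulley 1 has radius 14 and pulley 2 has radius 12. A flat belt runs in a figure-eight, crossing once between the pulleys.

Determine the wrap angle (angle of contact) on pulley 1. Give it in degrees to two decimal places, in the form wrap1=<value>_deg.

wrap1=294.01_deg

crossed belt: β = asin((r1+r2)/C) = asin(26/31) = 57.0041°
wrap1 = wrap2 = π + 2β = 294.0082°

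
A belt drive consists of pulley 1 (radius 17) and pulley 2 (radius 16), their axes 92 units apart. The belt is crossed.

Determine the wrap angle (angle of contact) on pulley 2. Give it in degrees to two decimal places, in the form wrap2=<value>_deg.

wrap2=222.04_deg

crossed belt: β = asin((r1+r2)/C) = asin(33/92) = 21.0201°
wrap1 = wrap2 = π + 2β = 222.0402°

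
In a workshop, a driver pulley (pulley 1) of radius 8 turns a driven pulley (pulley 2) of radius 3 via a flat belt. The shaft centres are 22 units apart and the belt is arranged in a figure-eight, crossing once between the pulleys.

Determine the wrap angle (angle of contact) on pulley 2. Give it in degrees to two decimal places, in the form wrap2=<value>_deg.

crossed belt: β = asin((r1+r2)/C) = asin(11/22) = 30.0000°
wrap1 = wrap2 = π + 2β = 240.0000°

wrap2=240.00_deg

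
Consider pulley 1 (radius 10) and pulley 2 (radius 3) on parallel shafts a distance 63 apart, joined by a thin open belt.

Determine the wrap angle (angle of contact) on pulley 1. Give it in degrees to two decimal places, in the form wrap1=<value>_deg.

wrap1=192.76_deg

open belt: β = asin((r2−r1)/C) = asin(-7/63) = -6.3794°
wrap1 = π − 2β = 192.7587°
wrap2 = π + 2β = 167.2413°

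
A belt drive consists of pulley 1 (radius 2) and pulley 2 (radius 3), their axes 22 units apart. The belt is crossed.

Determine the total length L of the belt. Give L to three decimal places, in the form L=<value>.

L=60.849

crossed belt: β = asin((r1+r2)/C) = asin(5/22) = 13.1366°
wrap1 = wrap2 = π + 2β = 206.2731°
tangent length = C·cosβ = 21.4243
L = (r1+r2)·wrap + 2·C·cosβ = 5·3.6001 + 2·21.4243 = 60.8493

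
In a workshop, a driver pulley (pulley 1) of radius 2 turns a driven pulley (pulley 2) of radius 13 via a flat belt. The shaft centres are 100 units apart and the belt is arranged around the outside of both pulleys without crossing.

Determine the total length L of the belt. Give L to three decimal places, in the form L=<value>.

open belt: β = asin((r2−r1)/C) = asin(11/100) = 6.3153°
wrap1 = π − 2β = 167.3694°
wrap2 = π + 2β = 192.6306°
tangent length = C·cosβ = 99.3932
L = r1·wrap1 + r2·wrap2 + 2·C·cosβ = 2·2.9211 + 13·3.3620 + 2·99.3932 = 248.3351

L=248.335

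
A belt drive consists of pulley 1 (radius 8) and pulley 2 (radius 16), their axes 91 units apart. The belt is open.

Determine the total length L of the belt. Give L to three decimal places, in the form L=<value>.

L=258.102

open belt: β = asin((r2−r1)/C) = asin(8/91) = 5.0435°
wrap1 = π − 2β = 169.9130°
wrap2 = π + 2β = 190.0870°
tangent length = C·cosβ = 90.6477
L = r1·wrap1 + r2·wrap2 + 2·C·cosβ = 8·2.9655 + 16·3.3176 + 2·90.6477 = 258.1020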